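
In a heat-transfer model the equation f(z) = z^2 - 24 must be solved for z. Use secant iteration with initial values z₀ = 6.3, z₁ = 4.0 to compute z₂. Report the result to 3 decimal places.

4.777

f(6.3) = 15.69000, f(4.0) = -8.00000
z₂ = 4.00000 − (-8.00000)·(4.00000 − 6.30000) / (-8.00000 − 15.69000) = 4.00000 − (18.40000)/(-23.69000) = 4.77670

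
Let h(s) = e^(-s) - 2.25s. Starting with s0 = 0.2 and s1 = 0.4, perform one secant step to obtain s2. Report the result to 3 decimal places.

0.323

h(0.2) = 0.36873, h(0.4) = -0.22968
s2 = 0.40000 − (-0.22968)·(0.40000 − 0.20000) / (-0.22968 − 0.36873) = 0.40000 − (-0.04594)/(-0.59841) = 0.32324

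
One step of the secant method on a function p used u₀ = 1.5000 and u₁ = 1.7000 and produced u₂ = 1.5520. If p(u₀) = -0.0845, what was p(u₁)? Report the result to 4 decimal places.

The secant line through (1.5000, -0.0845) and (1.7000, p(u₁)) crosses zero at u₂ = 1.5520.
So (1.5000, -0.0845), (1.7000, p(u₁)), (1.5520, 0) are collinear:
p(u₁) = -0.0845 · (1.7000 − 1.5520) / (1.5000 − 1.5520) = -0.0845 · (0.148000)/(-0.052000) = 0.240500

0.2405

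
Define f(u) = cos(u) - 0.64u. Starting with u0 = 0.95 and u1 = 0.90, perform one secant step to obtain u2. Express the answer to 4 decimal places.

0.9317

f(0.95) = -0.026317, f(0.90) = 0.045610
u2 = 0.900000 − 0.045610·(0.900000 − 0.950000) / (0.045610 − (-0.026317)) = 0.900000 − (-0.002280)/(0.071927) = 0.931706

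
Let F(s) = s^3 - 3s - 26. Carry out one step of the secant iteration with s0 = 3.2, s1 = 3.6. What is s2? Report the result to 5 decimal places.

3.28928

F(3.2) = -2.8320000, F(3.6) = 9.8560000
s2 = 3.6000000 − 9.8560000·(3.6000000 − 3.2000000) / (9.8560000 − (-2.8320000)) = 3.6000000 − (3.9424000)/(12.6880000) = 3.2892812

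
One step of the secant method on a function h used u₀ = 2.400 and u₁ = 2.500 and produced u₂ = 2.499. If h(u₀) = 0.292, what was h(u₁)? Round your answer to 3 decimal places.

The secant line through (2.400, 0.292) and (2.500, h(u₁)) crosses zero at u₂ = 2.499.
So (2.400, 0.292), (2.500, h(u₁)), (2.499, 0) are collinear:
h(u₁) = 0.292 · (2.500 − 2.499) / (2.400 − 2.499) = 0.292 · (0.00100)/(-0.09900) = -0.00295

-0.003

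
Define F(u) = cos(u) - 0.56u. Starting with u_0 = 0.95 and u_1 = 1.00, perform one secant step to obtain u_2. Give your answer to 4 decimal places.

0.9858

F(0.95) = 0.049683, F(1.00) = -0.019698
u_2 = 1.000000 − (-0.019698)·(1.000000 − 0.950000) / (-0.019698 − 0.049683) = 1.000000 − (-0.000985)/(-0.069381) = 0.985805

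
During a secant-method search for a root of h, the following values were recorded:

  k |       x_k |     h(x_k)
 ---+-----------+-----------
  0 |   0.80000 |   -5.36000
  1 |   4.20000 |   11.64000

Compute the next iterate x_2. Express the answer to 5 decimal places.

1.87200

x_2 = 4.20000 − 11.64000·(4.20000 − 0.80000) / (11.64000 − (-5.36000))
   = 4.20000 − (39.5760000)/(17.0000000) = 1.8720000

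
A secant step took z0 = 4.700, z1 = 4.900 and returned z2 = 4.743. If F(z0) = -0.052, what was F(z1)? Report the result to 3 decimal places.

0.190

The secant line through (4.700, -0.052) and (4.900, F(z1)) crosses zero at z2 = 4.743.
So (4.700, -0.052), (4.900, F(z1)), (4.743, 0) are collinear:
F(z1) = -0.052 · (4.900 − 4.743) / (4.700 − 4.743) = -0.052 · (0.15700)/(-0.04300) = 0.18986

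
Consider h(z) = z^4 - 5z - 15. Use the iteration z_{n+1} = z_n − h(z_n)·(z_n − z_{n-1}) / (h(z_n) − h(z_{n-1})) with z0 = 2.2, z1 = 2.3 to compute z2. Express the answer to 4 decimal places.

h(2.2) = -2.574400, h(2.3) = 1.484100
z2 = 2.300000 − 1.484100·(2.300000 − 2.200000) / (1.484100 − (-2.574400)) = 2.300000 − (0.148410)/(4.058500) = 2.263432

2.2634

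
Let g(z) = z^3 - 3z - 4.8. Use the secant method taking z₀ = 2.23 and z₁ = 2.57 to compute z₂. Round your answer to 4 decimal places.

2.2580

g(2.23) = -0.400433, g(2.57) = 4.464593
z₂ = 2.570000 − 4.464593·(2.570000 − 2.230000) / (4.464593 − (-0.400433)) = 2.570000 − (1.517962)/(4.865026) = 2.257985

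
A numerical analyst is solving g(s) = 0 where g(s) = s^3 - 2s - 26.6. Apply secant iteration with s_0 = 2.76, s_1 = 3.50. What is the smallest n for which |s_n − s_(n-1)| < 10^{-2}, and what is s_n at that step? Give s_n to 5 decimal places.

n = 4, s_n = 3.20812

g(2.76) = -11.0954240, g(3.50) = 9.2750000
s_2 = 3.5000000 − 9.2750000·(0.7400000)/(20.3704240) = 3.1630654;  |Δ| = 0.3369346
g(3.1630654) = -1.2797152
s_3 = 3.1630654 − (-1.2797152)·(-0.3369346)/(-10.5547152) = 3.2039173;  |Δ| = 0.0408519
g(3.2039173) = -0.1193465
s_4 = 3.2039173 − (-0.1193465)·(0.0408519)/(1.1603687) = 3.2081191;  |Δ| = 0.0042017
|s_4 − s_3| = 0.0042017 < 10^{-2}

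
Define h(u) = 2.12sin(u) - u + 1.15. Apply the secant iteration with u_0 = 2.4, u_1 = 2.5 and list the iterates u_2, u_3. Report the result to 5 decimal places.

h(2.4) = 0.1819819, h(2.5) = -0.0812391
u_2 = 2.5000000 − (-0.0812391)·(2.5000000 − 2.4000000) / (-0.0812391 − 0.1819819) = 2.5000000 − (-0.0081239)/(-0.2632210) = 2.4691366
h(2.4691366) = 0.0014311
u_3 = 2.4691366 − 0.0014311·(2.4691366 − 2.5000000) / (0.0014311 − (-0.0812391)) = 2.4691366 − (-0.0000442)/(0.0826701) = 2.4696708

2.46914, 2.46967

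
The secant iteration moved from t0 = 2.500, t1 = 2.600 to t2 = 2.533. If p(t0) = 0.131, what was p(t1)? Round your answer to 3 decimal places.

-0.266

The secant line through (2.500, 0.131) and (2.600, p(t1)) crosses zero at t2 = 2.533.
So (2.500, 0.131), (2.600, p(t1)), (2.533, 0) are collinear:
p(t1) = 0.131 · (2.600 − 2.533) / (2.500 − 2.533) = 0.131 · (0.06700)/(-0.03300) = -0.26597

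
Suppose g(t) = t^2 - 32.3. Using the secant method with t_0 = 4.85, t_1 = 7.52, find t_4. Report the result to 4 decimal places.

g(4.85) = -8.777500, g(7.52) = 24.250400
t_2 = 7.520000 − 24.250400·(7.520000 − 4.850000) / (24.250400 − (-8.777500)) = 7.520000 − (64.748568)/(33.027900) = 5.559580
g(5.559580) = -1.391074
t_3 = 5.559580 − (-1.391074)·(5.559580 − 7.520000) / (-1.391074 − 24.250400) = 5.559580 − (2.727091)/(-25.641474) = 5.665934
g(5.665934) = -0.197189
t_4 = 5.665934 − (-0.197189)·(5.665934 − 5.559580) / (-0.197189 − (-1.391074)) = 5.665934 − (-0.020972)/(1.193886) = 5.683500

5.6835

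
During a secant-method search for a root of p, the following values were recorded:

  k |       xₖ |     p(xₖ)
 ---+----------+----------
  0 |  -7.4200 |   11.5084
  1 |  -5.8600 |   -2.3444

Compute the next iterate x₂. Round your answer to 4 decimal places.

-6.1240

x₂ = -5.8600 − (-2.3444)·(-5.8600 − (-7.4200)) / (-2.3444 − 11.5084)
   = -5.8600 − (-3.657264)/(-13.852800) = -6.124009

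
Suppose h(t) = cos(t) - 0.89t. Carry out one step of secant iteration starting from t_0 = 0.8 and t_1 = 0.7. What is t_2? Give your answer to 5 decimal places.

0.79027

h(0.8) = -0.0152933, h(0.7) = 0.1418422
t_2 = 0.7000000 − 0.1418422·(0.7000000 − 0.8000000) / (0.1418422 − (-0.0152933)) = 0.7000000 − (-0.0141842)/(0.1571355) = 0.7902674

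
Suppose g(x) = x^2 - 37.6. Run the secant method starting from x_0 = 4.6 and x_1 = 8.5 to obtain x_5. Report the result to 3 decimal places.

6.132

g(4.6) = -16.44000, g(8.5) = 34.65000
x_2 = 8.50000 − 34.65000·(8.50000 − 4.60000) / (34.65000 − (-16.44000)) = 8.50000 − (135.13500)/(51.09000) = 5.85496
g(5.85496) = -3.31942
x_3 = 5.85496 − (-3.31942)·(5.85496 − 8.50000) / (-3.31942 − 34.65000) = 5.85496 − (8.78000)/(-37.96942) = 6.08620
g(6.08620) = -0.55816
x_4 = 6.08620 − (-0.55816)·(6.08620 − 5.85496) / (-0.55816 − (-3.31942)) = 6.08620 − (-0.12907)/(2.76126) = 6.13294
g(6.13294) = 0.01299
x_5 = 6.13294 − 0.01299·(6.13294 − 6.08620) / (0.01299 − (-0.55816)) = 6.13294 − (0.00061)/(0.57116) = 6.13188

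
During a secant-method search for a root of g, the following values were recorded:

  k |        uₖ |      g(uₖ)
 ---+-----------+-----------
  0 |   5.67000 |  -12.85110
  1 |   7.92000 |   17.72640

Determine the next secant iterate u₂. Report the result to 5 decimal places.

6.61563

u₂ = 7.92000 − 17.72640·(7.92000 − 5.67000) / (17.72640 − (-12.85110))
   = 7.92000 − (39.8844000)/(30.5775000) = 6.6156291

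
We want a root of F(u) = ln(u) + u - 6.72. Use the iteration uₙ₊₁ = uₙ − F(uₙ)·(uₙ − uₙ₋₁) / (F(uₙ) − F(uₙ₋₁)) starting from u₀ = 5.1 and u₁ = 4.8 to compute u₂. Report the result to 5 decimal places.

F(5.1) = 0.0092405, F(4.8) = -0.3513841
u₂ = 4.8000000 − (-0.3513841)·(4.8000000 − 5.1000000) / (-0.3513841 − 0.0092405) = 4.8000000 − (0.1054152)/(-0.3606246) = 5.0923129

5.09231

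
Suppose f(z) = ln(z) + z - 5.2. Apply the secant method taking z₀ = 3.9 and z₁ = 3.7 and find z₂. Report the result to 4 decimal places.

3.8517

f(3.9) = 0.060977, f(3.7) = -0.191667
z₂ = 3.700000 − (-0.191667)·(3.700000 − 3.900000) / (-0.191667 − 0.060977) = 3.700000 − (0.038333)/(-0.252644) = 3.851729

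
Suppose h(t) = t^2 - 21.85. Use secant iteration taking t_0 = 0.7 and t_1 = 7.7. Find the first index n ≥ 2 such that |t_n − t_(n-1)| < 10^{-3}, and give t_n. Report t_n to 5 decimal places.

n = 7, t_n = 4.67440

h(0.7) = -21.3600000, h(7.7) = 37.4400000
t_2 = 7.7000000 − 37.4400000·(7.0000000)/(58.8000000) = 3.2428571;  |Δ| = 4.4571429
h(3.2428571) = -11.3338776
t_3 = 3.2428571 − (-11.3338776)·(-4.4571429)/(-48.7738776) = 4.2785901;  |Δ| = 1.0357329
h(4.2785901) = -3.5436669
t_4 = 4.2785901 − (-3.5436669)·(1.0357329)/(7.7902106) = 4.7497317;  |Δ| = 0.4711416
h(4.7497317) = 0.7099513
t_5 = 4.7497317 − 0.7099513·(0.4711416)/(4.2536183) = 4.6710957;  |Δ| = 0.0786360
h(4.6710957) = -0.0308651
t_6 = 4.6710957 − (-0.0308651)·(-0.0786360)/(-0.7408164) = 4.6743719;  |Δ| = 0.0032763
h(4.6743719) = -0.0002469
t_7 = 4.6743719 − (-0.0002469)·(0.0032763)/(0.0306182) = 4.6743984;  |Δ| = 0.0000264
|t_7 − t_6| = 0.0000264 < 10^{-3}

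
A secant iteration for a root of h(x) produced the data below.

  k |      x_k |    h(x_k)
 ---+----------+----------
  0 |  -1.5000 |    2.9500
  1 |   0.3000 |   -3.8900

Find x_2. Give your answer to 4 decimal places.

-0.7237

x_2 = 0.3000 − (-3.8900)·(0.3000 − (-1.5000)) / (-3.8900 − 2.9500)
   = 0.3000 − (-7.002000)/(-6.840000) = -0.723684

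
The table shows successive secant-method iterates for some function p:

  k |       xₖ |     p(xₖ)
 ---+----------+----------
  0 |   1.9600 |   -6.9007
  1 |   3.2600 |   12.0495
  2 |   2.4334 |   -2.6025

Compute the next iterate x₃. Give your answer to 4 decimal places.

x₃ = 2.4334 − (-2.6025)·(2.4334 − 3.2600) / (-2.6025 − 12.0495)
   = 2.4334 − (2.151226)/(-14.652000) = 2.580221

2.5802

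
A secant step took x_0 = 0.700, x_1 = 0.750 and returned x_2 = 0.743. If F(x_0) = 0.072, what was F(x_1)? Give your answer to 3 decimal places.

The secant line through (0.700, 0.072) and (0.750, F(x_1)) crosses zero at x_2 = 0.743.
So (0.700, 0.072), (0.750, F(x_1)), (0.743, 0) are collinear:
F(x_1) = 0.072 · (0.750 − 0.743) / (0.700 − 0.743) = 0.072 · (0.00700)/(-0.04300) = -0.01172

-0.012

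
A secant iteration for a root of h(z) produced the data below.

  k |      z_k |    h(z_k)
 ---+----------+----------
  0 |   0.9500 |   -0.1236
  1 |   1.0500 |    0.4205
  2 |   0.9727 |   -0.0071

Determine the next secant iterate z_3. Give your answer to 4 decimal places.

0.9740

z_3 = 0.9727 − (-0.0071)·(0.9727 − 1.0500) / (-0.0071 − 0.4205)
   = 0.9727 − (0.000549)/(-0.427600) = 0.973984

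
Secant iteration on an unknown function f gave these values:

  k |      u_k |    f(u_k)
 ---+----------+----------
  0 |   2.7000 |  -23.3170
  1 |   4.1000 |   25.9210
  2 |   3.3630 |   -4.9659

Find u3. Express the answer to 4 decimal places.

u3 = 3.3630 − (-4.9659)·(3.3630 − 4.1000) / (-4.9659 − 25.9210)
   = 3.3630 − (3.659868)/(-30.886900) = 3.481493

3.4815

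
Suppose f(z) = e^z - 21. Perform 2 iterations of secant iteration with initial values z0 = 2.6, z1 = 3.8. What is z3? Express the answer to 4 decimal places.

f(2.6) = -7.536262, f(3.8) = 23.701184
z2 = 3.800000 − 23.701184·(3.800000 − 2.600000) / (23.701184 − (-7.536262)) = 3.800000 − (28.441421)/(31.237446) = 2.889509
f(2.889509) = -3.015527
z3 = 2.889509 − (-3.015527)·(2.889509 − 3.800000) / (-3.015527 − 23.701184) = 2.889509 − (2.745611)/(-26.716712) = 2.992276

2.9923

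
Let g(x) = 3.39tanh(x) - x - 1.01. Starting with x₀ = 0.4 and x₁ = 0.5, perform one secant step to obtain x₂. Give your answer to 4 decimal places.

g(0.4) = -0.121973, g(0.5) = 0.056577
x₂ = 0.500000 − 0.056577·(0.500000 − 0.400000) / (0.056577 − (-0.121973)) = 0.500000 − (0.005658)/(0.178550) = 0.468313

0.4683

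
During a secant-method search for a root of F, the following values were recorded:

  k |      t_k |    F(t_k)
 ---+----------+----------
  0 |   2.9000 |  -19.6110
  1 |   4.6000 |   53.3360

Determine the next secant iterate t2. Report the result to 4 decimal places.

3.3570

t2 = 4.6000 − 53.3360·(4.6000 − 2.9000) / (53.3360 − (-19.6110))
   = 4.6000 − (90.671200)/(72.947000) = 3.357026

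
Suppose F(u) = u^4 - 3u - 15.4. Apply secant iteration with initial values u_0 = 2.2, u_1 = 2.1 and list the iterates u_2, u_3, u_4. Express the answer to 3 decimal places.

F(2.2) = 1.42560, F(2.1) = -2.25190
u_2 = 2.10000 − (-2.25190)·(2.10000 − 2.20000) / (-2.25190 − 1.42560) = 2.10000 − (0.22519)/(-3.67750) = 2.16123
F(2.16123) = -0.06607
u_3 = 2.16123 − (-0.06607)·(2.16123 − 2.10000) / (-0.06607 − (-2.25190)) = 2.16123 − (-0.00405)/(2.18583) = 2.16309
F(2.16309) = 0.00321
u_4 = 2.16309 − 0.00321·(2.16309 − 2.16123) / (0.00321 − (-0.06607)) = 2.16309 − (0.00001)/(0.06929) = 2.16300

2.161, 2.163, 2.163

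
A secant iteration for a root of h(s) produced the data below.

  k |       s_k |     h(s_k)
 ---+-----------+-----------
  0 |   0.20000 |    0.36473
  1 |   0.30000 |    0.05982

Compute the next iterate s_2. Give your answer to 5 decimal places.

s_2 = 0.30000 − 0.05982·(0.30000 − 0.20000) / (0.05982 − 0.36473)
   = 0.30000 − (0.0059820)/(-0.3049100) = 0.3196189

0.31962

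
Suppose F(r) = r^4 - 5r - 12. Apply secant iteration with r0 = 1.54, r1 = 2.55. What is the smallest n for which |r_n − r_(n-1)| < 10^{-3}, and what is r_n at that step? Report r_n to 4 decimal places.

n = 6, r_n = 2.1886

F(1.54) = -14.075513, F(2.55) = 17.532506
r2 = 2.550000 − 17.532506·(1.010000)/(31.608020) = 1.989768;  |Δ| = 0.560232
F(1.989768) = -6.273766
r3 = 1.989768 − (-6.273766)·(-0.560232)/(-23.806272) = 2.137408;  |Δ| = 0.147640
F(2.137408) = -1.815726
r4 = 2.137408 − (-1.815726)·(0.147640)/(4.458040) = 2.197541;  |Δ| = 0.060133
F(2.197541) = 0.333333
r5 = 2.197541 − 0.333333·(0.060133)/(2.149058) = 2.188214;  |Δ| = 0.009327
F(2.188214) = -0.013443
r6 = 2.188214 − (-0.013443)·(-0.009327)/(-0.346775) = 2.188575;  |Δ| = 0.000362
|r6 − r5| = 0.000362 < 10^{-3}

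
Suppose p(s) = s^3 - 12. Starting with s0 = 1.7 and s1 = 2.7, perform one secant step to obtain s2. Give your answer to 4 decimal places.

2.1798

p(1.7) = -7.087000, p(2.7) = 7.683000
s2 = 2.700000 − 7.683000·(2.700000 − 1.700000) / (7.683000 − (-7.087000)) = 2.700000 − (7.683000)/(14.770000) = 2.179824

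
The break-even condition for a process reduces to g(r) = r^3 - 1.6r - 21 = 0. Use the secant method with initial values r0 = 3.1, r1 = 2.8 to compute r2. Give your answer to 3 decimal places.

g(3.1) = 3.83100, g(2.8) = -3.52800
r2 = 2.80000 − (-3.52800)·(2.80000 − 3.10000) / (-3.52800 − 3.83100) = 2.80000 − (1.05840)/(-7.35900) = 2.94382

2.944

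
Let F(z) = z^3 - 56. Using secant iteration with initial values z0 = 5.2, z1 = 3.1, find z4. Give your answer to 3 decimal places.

3.823

F(5.2) = 84.60800, F(3.1) = -26.20900
z2 = 3.10000 − (-26.20900)·(3.10000 − 5.20000) / (-26.20900 − 84.60800) = 3.10000 − (55.03890)/(-110.81700) = 3.59666
F(3.59666) = -9.47355
z3 = 3.59666 − (-9.47355)·(3.59666 − 3.10000) / (-9.47355 − (-26.20900)) = 3.59666 − (-4.70518)/(16.73545) = 3.87782
F(3.87782) = 2.31246
z4 = 3.87782 − 2.31246·(3.87782 − 3.59666) / (2.31246 − (-9.47355)) = 3.87782 − (0.65015)/(11.78602) = 3.82265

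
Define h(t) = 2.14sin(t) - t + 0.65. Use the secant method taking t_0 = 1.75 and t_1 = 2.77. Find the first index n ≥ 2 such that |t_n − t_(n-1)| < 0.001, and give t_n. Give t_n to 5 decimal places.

n = 5, t_n = 2.27749

h(1.75) = 1.0057299, h(2.77) = -1.3429663
t_2 = 2.7700000 − (-1.3429663)·(1.0200000)/(-2.3486963) = 2.1867719;  |Δ| = 0.5832281
h(2.1867719) = 0.2099179
t_3 = 2.1867719 − 0.2099179·(-0.5832281)/(1.5528842) = 2.2656123;  |Δ| = 0.0788404
h(2.2656123) = 0.0282748
t_4 = 2.2656123 − 0.0282748·(0.0788404)/(-0.1816431) = 2.2778847;  |Δ| = 0.0122724
h(2.2778847) = -0.0009357
t_5 = 2.2778847 − (-0.0009357)·(0.0122724)/(-0.0292104) = 2.2774916;  |Δ| = 0.0003931
|t_5 − t_4| = 0.0003931 < 0.001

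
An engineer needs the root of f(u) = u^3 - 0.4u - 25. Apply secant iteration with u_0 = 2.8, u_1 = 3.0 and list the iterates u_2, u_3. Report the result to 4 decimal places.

2.9678, 2.9696

f(2.8) = -4.168000, f(3.0) = 0.800000
u_2 = 3.000000 − 0.800000·(3.000000 − 2.800000) / (0.800000 − (-4.168000)) = 3.000000 − (0.160000)/(4.968000) = 2.967794
f(2.967794) = -0.047381
u_3 = 2.967794 − (-0.047381)·(2.967794 − 3.000000) / (-0.047381 − 0.800000) = 2.967794 − (0.001526)/(-0.847381) = 2.969595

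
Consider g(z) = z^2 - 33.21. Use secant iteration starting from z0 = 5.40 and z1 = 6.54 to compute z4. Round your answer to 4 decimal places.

5.7628

g(5.40) = -4.050000, g(6.54) = 9.561600
z2 = 6.540000 − 9.561600·(6.540000 − 5.400000) / (9.561600 − (-4.050000)) = 6.540000 − (10.900224)/(13.611600) = 5.739196
g(5.739196) = -0.271630
z3 = 5.739196 − (-0.271630)·(5.739196 − 6.540000) / (-0.271630 − 9.561600) = 5.739196 − (0.217522)/(-9.833230) = 5.761317
g(5.761317) = -0.017225
z4 = 5.761317 − (-0.017225)·(5.761317 − 5.739196) / (-0.017225 − (-0.271630)) = 5.761317 − (-0.000381)/(0.254404) = 5.762815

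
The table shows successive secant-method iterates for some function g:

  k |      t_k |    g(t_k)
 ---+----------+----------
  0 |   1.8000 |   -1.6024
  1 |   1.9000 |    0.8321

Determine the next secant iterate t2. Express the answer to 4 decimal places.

t2 = 1.9000 − 0.8321·(1.9000 − 1.8000) / (0.8321 − (-1.6024))
   = 1.9000 − (0.083210)/(2.434500) = 1.865820

1.8658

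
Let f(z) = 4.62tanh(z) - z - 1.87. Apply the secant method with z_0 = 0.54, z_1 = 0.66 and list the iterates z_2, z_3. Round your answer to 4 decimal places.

f(0.54) = -0.132396, f(0.66) = 0.142039
z_2 = 0.660000 − 0.142039·(0.660000 − 0.540000) / (0.142039 − (-0.132396)) = 0.660000 − (0.017045)/(0.274435) = 0.597892
f(0.597892) = 0.006338
z_3 = 0.597892 − 0.006338·(0.597892 − 0.660000) / (0.006338 − 0.142039) = 0.597892 − (-0.000394)/(-0.135701) = 0.594991

0.5979, 0.5950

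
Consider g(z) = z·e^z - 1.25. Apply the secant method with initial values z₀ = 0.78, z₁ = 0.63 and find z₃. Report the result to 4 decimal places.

g(0.78) = 0.451548, g(0.63) = -0.067105
z₂ = 0.630000 − (-0.067105)·(0.630000 − 0.780000) / (-0.067105 − 0.451548) = 0.630000 − (0.010066)/(-0.518654) = 0.649408
g(0.649408) = -0.006770
z₃ = 0.649408 − (-0.006770)·(0.649408 − 0.630000) / (-0.006770 − (-0.067105)) = 0.649408 − (-0.000131)/(0.060335) = 0.651585

0.6516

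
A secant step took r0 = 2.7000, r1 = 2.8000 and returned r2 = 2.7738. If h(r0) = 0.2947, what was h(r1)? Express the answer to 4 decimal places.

The secant line through (2.7000, 0.2947) and (2.8000, h(r1)) crosses zero at r2 = 2.7738.
So (2.7000, 0.2947), (2.8000, h(r1)), (2.7738, 0) are collinear:
h(r1) = 0.2947 · (2.8000 − 2.7738) / (2.7000 − 2.7738) = 0.2947 · (0.026200)/(-0.073800) = -0.104622

-0.1046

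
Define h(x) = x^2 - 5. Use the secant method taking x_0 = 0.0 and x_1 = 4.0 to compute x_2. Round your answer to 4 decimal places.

1.2500

h(0.0) = -5.000000, h(4.0) = 11.000000
x_2 = 4.000000 − 11.000000·(4.000000 − 0.000000) / (11.000000 − (-5.000000)) = 4.000000 − (44.000000)/(16.000000) = 1.250000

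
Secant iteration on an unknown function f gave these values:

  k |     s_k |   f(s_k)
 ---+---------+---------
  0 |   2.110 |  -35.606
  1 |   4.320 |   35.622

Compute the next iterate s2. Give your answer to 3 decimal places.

s2 = 4.320 − 35.622·(4.320 − 2.110) / (35.622 − (-35.606))
   = 4.320 − (78.72462)/(71.22800) = 3.21475

3.215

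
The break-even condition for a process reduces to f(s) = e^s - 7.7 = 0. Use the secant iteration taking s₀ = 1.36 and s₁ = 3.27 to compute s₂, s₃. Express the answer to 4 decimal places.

1.6841, 1.8594

f(1.36) = -3.803807, f(3.27) = 18.611339
s₂ = 3.270000 − 18.611339·(3.270000 − 1.360000) / (18.611339 − (-3.803807)) = 3.270000 − (35.547658)/(22.415146) = 1.684123
f(1.684123) = -2.312275
s₃ = 1.684123 − (-2.312275)·(1.684123 − 3.270000) / (-2.312275 − 18.611339) = 1.684123 − (3.666982)/(-20.923614) = 1.859379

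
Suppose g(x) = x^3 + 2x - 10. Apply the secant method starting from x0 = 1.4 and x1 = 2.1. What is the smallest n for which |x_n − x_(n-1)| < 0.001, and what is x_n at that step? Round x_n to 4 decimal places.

n = 5, x_n = 1.8474

g(1.4) = -4.456000, g(2.1) = 3.461000
x2 = 2.100000 − 3.461000·(0.700000)/(7.917000) = 1.793988;  |Δ| = 0.306012
g(1.793988) = -0.638270
x3 = 1.793988 − (-0.638270)·(-0.306012)/(-4.099270) = 1.841635;  |Δ| = 0.047647
g(1.841635) = -0.070608
x4 = 1.841635 − (-0.070608)·(0.047647)/(0.567662) = 1.847561;  |Δ| = 0.005927
g(1.847561) = 0.001741
x5 = 1.847561 − 0.001741·(0.005927)/(0.072349) = 1.847419;  |Δ| = 0.000143
|x5 − x4| = 0.000143 < 0.001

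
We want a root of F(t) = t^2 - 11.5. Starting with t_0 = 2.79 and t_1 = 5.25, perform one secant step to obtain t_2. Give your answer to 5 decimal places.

3.25218

F(2.79) = -3.7159000, F(5.25) = 16.0625000
t_2 = 5.2500000 − 16.0625000·(5.2500000 − 2.7900000) / (16.0625000 − (-3.7159000)) = 5.2500000 − (39.5137500)/(19.7784000) = 3.2521766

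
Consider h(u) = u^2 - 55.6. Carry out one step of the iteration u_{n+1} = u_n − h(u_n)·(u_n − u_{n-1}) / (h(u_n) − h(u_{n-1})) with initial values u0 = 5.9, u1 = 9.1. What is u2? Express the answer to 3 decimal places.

h(5.9) = -20.79000, h(9.1) = 27.21000
u2 = 9.10000 − 27.21000·(9.10000 − 5.90000) / (27.21000 − (-20.79000)) = 9.10000 − (87.07200)/(48.00000) = 7.28600

7.286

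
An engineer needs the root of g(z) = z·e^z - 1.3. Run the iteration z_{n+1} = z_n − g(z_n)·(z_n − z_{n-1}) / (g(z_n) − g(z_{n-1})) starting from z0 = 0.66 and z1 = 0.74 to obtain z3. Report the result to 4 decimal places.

0.6671

g(0.66) = -0.023037, g(0.74) = 0.250992
z2 = 0.740000 − 0.250992·(0.740000 − 0.660000) / (0.250992 − (-0.023037)) = 0.740000 − (0.020079)/(0.274029) = 0.666725
g(0.666725) = -0.001320
z3 = 0.666725 − (-0.001320)·(0.666725 − 0.740000) / (-0.001320 − 0.250992) = 0.666725 − (0.000097)/(-0.252312) = 0.667109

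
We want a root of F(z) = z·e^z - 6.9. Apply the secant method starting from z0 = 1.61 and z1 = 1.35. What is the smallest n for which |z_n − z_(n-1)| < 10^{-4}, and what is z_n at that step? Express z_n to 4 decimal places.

n = 5, z_n = 1.5157

F(1.61) = 1.154526, F(1.35) = -1.692476
z2 = 1.350000 − (-1.692476)·(-0.260000)/(-2.847002) = 1.504564;  |Δ| = 0.154564
F(1.504564) = -0.126168
z3 = 1.504564 − (-0.126168)·(0.154564)/(1.566308) = 1.517014;  |Δ| = 0.012450
F(1.517014) = 0.015451
z4 = 1.517014 − 0.015451·(0.012450)/(0.141619) = 1.515656;  |Δ| = 0.001358
F(1.515656) = -0.000120
z5 = 1.515656 − (-0.000120)·(-0.001358)/(-0.015571) = 1.515666;  |Δ| = 0.000010
|z5 − z4| = 0.000010 < 10^{-4}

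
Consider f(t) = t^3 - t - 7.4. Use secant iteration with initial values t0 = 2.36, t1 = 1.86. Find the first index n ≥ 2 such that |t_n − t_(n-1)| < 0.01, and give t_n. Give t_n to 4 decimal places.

n = 4, t_n = 2.1193

f(2.36) = 3.384256, f(1.86) = -2.825144
t2 = 1.860000 − (-2.825144)·(-0.500000)/(-6.209400) = 2.087489;  |Δ| = 0.227489
f(2.087489) = -0.391022
t3 = 2.087489 − (-0.391022)·(0.227489)/(2.434122) = 2.124034;  |Δ| = 0.036544
f(2.124034) = 0.058584
t4 = 2.124034 − 0.058584·(0.036544)/(0.449606) = 2.119272;  |Δ| = 0.004762
|t4 − t3| = 0.004762 < 0.01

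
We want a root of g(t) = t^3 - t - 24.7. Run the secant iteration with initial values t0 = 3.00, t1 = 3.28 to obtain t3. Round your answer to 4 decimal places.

3.0265

g(3.00) = -0.700000, g(3.28) = 7.307552
t2 = 3.280000 − 7.307552·(3.280000 − 3.000000) / (7.307552 − (-0.700000)) = 3.280000 − (2.046115)/(8.007552) = 3.024477
g(3.024477) = -0.058194
t3 = 3.024477 − (-0.058194)·(3.024477 − 3.280000) / (-0.058194 − 7.307552) = 3.024477 − (0.014870)/(-7.365746) = 3.026496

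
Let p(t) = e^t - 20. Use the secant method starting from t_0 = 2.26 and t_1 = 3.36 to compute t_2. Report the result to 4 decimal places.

p(2.26) = -10.416911, p(3.36) = 8.789191
t_2 = 3.360000 − 8.789191·(3.360000 − 2.260000) / (8.789191 − (-10.416911)) = 3.360000 − (9.668110)/(19.206102) = 2.856613

2.8566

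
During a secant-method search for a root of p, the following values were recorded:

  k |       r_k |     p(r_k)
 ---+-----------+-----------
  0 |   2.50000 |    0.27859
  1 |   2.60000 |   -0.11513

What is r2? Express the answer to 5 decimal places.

r2 = 2.60000 − (-0.11513)·(2.60000 − 2.50000) / (-0.11513 − 0.27859)
   = 2.60000 − (-0.0115130)/(-0.3937200) = 2.5707584

2.57076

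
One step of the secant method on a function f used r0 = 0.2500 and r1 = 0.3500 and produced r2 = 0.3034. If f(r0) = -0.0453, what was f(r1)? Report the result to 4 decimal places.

0.0395

The secant line through (0.2500, -0.0453) and (0.3500, f(r1)) crosses zero at r2 = 0.3034.
So (0.2500, -0.0453), (0.3500, f(r1)), (0.3034, 0) are collinear:
f(r1) = -0.0453 · (0.3500 − 0.3034) / (0.2500 − 0.3034) = -0.0453 · (0.046600)/(-0.053400) = 0.039531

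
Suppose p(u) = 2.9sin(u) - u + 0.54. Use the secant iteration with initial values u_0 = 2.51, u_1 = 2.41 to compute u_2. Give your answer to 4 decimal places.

p(2.51) = -0.257750, p(2.41) = 0.067361
u_2 = 2.410000 − 0.067361·(2.410000 − 2.510000) / (0.067361 − (-0.257750)) = 2.410000 − (-0.006736)/(0.325112) = 2.430719

2.4307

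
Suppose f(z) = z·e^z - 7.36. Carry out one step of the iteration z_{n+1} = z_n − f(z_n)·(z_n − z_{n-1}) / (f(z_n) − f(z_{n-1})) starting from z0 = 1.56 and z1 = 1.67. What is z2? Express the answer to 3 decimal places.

1.555

f(1.56) = 0.06376, f(1.67) = 1.51132
z2 = 1.67000 − 1.51132·(1.67000 − 1.56000) / (1.51132 − 0.06376) = 1.67000 − (0.16625)/(1.44756) = 1.55515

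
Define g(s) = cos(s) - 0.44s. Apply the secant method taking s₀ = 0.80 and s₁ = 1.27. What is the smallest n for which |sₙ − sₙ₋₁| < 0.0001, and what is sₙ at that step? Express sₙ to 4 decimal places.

n = 5, sₙ = 1.0771

g(0.80) = 0.344707, g(1.27) = -0.262519
s₂ = 1.270000 − (-0.262519)·(0.470000)/(-0.607226) = 1.066807;  |Δ| = 0.203193
g(1.066807) = 0.013527
s₃ = 1.066807 − 0.013527·(-0.203193)/(0.276047) = 1.076764;  |Δ| = 0.009957
g(1.076764) = 0.000403
s₄ = 1.076764 − 0.000403·(0.009957)/(-0.013124) = 1.077070;  |Δ| = 0.000306
g(1.077070) = -0.000001
s₅ = 1.077070 − (-0.000001)·(0.000306)/(-0.000404) = 1.077070;  |Δ| = 0.000001
|s₅ − s₄| = 0.000001 < 0.0001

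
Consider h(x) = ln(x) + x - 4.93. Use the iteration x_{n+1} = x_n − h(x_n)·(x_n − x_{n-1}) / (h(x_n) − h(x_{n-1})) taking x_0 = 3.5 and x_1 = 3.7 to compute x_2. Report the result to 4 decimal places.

h(3.5) = -0.177237, h(3.7) = 0.078333
x_2 = 3.700000 − 0.078333·(3.700000 − 3.500000) / (0.078333 − (-0.177237)) = 3.700000 − (0.015667)/(0.255570) = 3.638699

3.6387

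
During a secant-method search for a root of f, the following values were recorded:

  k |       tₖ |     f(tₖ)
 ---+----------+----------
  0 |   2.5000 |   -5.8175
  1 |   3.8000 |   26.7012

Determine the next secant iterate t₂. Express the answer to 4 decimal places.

2.7326

t₂ = 3.8000 − 26.7012·(3.8000 − 2.5000) / (26.7012 − (-5.8175))
   = 3.8000 − (34.711560)/(32.518700) = 2.732566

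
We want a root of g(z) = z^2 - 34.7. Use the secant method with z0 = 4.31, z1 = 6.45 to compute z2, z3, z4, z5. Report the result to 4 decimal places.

g(4.31) = -16.123900, g(6.45) = 6.902500
z2 = 6.450000 − 6.902500·(6.450000 − 4.310000) / (6.902500 − (-16.123900)) = 6.450000 − (14.771350)/(23.026400) = 5.808504
g(5.808504) = -0.961285
z3 = 5.808504 − (-0.961285)·(5.808504 − 6.450000) / (-0.961285 − 6.902500) = 5.808504 − (0.616660)/(-7.863785) = 5.886921
g(5.886921) = -0.044155
z4 = 5.886921 − (-0.044155)·(5.886921 − 5.808504) / (-0.044155 − (-0.961285)) = 5.886921 − (-0.003463)/(0.917129) = 5.890697
g(5.890697) = 0.000310
z5 = 5.890697 − 0.000310·(5.890697 − 5.886921) / (0.000310 − (-0.044155)) = 5.890697 − (0.000001)/(0.044466) = 5.890671

5.8085, 5.8869, 5.8907, 5.8907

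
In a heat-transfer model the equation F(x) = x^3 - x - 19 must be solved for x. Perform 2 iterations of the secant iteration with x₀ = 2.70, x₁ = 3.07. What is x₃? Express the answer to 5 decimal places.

2.79234

F(2.70) = -2.0170000, F(3.07) = 6.8644430
x₂ = 3.0700000 − 6.8644430·(3.0700000 − 2.7000000) / (6.8644430 − (-2.0170000)) = 3.0700000 − (2.5398439)/(8.8814430) = 2.7840280
F(2.7840280) = -0.2055504
x₃ = 2.7840280 − (-0.2055504)·(2.7840280 − 3.0700000) / (-0.2055504 − 6.8644430) = 2.7840280 − (0.0587816)/(-7.0699934) = 2.7923423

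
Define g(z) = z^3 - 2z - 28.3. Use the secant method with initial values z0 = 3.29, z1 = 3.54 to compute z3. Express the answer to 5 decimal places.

g(3.29) = 0.7312890, g(3.54) = 8.9818640
z2 = 3.5400000 − 8.9818640·(3.5400000 − 3.2900000) / (8.9818640 − 0.7312890) = 3.5400000 − (2.2454660)/(8.2505750) = 3.2678413
g(3.2678413) = 0.0608970
z3 = 3.2678413 − 0.0608970·(3.2678413 − 3.5400000) / (0.0608970 − 8.9818640) = 3.2678413 − (-0.0165736)/(-8.9209670) = 3.2659834

3.26598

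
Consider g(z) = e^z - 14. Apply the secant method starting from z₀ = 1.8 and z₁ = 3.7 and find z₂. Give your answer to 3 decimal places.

2.239

g(1.8) = -7.95035, g(3.7) = 26.44730
z₂ = 3.70000 − 26.44730·(3.70000 − 1.80000) / (26.44730 − (-7.95035)) = 3.70000 − (50.24988)/(34.39766) = 2.23915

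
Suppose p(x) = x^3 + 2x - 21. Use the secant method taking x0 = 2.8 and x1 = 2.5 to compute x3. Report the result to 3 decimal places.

2.518

p(2.8) = 6.55200, p(2.5) = -0.37500
x2 = 2.50000 − (-0.37500)·(2.50000 − 2.80000) / (-0.37500 − 6.55200) = 2.50000 − (0.11250)/(-6.92700) = 2.51624
p(2.51624) = -0.03602
x3 = 2.51624 − (-0.03602)·(2.51624 − 2.50000) / (-0.03602 − (-0.37500)) = 2.51624 − (-0.00059)/(0.33898) = 2.51797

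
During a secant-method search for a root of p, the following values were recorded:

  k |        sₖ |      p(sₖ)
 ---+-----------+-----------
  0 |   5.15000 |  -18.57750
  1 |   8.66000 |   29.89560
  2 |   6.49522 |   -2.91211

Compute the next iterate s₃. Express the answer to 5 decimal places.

s₃ = 6.49522 − (-2.91211)·(6.49522 − 8.66000) / (-2.91211 − 29.89560)
   = 6.49522 − (6.3040775)/(-32.8077100) = 6.6873723

6.68737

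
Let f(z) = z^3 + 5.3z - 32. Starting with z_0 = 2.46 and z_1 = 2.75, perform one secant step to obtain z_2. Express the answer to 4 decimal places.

f(2.46) = -4.075064, f(2.75) = 3.371875
z_2 = 2.750000 − 3.371875·(2.750000 − 2.460000) / (3.371875 − (-4.075064)) = 2.750000 − (0.977844)/(7.446939) = 2.618692

2.6187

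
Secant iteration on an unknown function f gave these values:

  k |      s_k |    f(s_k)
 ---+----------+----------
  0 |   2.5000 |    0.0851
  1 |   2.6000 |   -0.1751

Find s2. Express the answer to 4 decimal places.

2.5327

s2 = 2.6000 − (-0.1751)·(2.6000 − 2.5000) / (-0.1751 − 0.0851)
   = 2.6000 − (-0.017510)/(-0.260200) = 2.532706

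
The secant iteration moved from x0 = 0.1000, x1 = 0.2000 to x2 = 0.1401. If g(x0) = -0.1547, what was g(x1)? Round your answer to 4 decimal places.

The secant line through (0.1000, -0.1547) and (0.2000, g(x1)) crosses zero at x2 = 0.1401.
So (0.1000, -0.1547), (0.2000, g(x1)), (0.1401, 0) are collinear:
g(x1) = -0.1547 · (0.2000 − 0.1401) / (0.1000 − 0.1401) = -0.1547 · (0.059900)/(-0.040100) = 0.231086

0.2311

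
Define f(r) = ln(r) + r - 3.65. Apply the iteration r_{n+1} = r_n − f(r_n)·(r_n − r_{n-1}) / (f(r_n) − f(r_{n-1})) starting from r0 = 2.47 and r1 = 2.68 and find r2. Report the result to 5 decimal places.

2.66861

f(2.47) = -0.2757818, f(2.68) = 0.0158168
r2 = 2.6800000 − 0.0158168·(2.6800000 − 2.4700000) / (0.0158168 − (-0.2757818)) = 2.6800000 − (0.0033215)/(0.2915986) = 2.6686093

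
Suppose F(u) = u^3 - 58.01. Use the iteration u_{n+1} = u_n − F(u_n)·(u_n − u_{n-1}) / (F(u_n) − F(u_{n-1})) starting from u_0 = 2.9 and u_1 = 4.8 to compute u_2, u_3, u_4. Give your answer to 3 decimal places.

3.641, 3.822, 3.874

F(2.9) = -33.62100, F(4.8) = 52.58200
u_2 = 4.80000 − 52.58200·(4.80000 − 2.90000) / (52.58200 − (-33.62100)) = 4.80000 − (99.90580)/(86.20300) = 3.64104
F(3.64104) = -9.74009
u_3 = 3.64104 − (-9.74009)·(3.64104 − 4.80000) / (-9.74009 − 52.58200) = 3.64104 − (11.28837)/(-62.32209) = 3.82217
F(3.82217) = -2.17199
u_4 = 3.82217 − (-2.17199)·(3.82217 − 3.64104) / (-2.17199 − (-9.74009)) = 3.82217 − (-0.39341)/(7.56811) = 3.87415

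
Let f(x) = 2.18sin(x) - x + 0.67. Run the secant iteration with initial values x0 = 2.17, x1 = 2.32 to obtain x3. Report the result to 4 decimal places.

2.2982

f(2.17) = 0.300211, f(2.32) = -0.053735
x2 = 2.320000 − (-0.053735)·(2.320000 − 2.170000) / (-0.053735 − 0.300211) = 2.320000 − (-0.008060)/(-0.353947) = 2.297227
f(2.297227) = 0.002431
x3 = 2.297227 − 0.002431·(2.297227 − 2.320000) / (0.002431 − (-0.053735)) = 2.297227 − (-0.000055)/(0.056167) = 2.298213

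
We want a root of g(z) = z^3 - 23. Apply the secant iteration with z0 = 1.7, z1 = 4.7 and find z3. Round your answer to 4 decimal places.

g(1.7) = -18.087000, g(4.7) = 80.823000
z2 = 4.700000 − 80.823000·(4.700000 − 1.700000) / (80.823000 − (-18.087000)) = 4.700000 − (242.469000)/(98.910000) = 2.248590
g(2.248590) = -11.630782
z3 = 2.248590 − (-11.630782)·(2.248590 − 4.700000) / (-11.630782 − 80.823000) = 2.248590 − (28.511819)/(-92.453782) = 2.556980

2.5570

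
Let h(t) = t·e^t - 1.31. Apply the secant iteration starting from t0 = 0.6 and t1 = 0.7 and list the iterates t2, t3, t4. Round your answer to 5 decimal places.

h(0.6) = -0.2167287, h(0.7) = 0.0996269
t2 = 0.7000000 − 0.0996269·(0.7000000 − 0.6000000) / (0.0996269 − (-0.2167287)) = 0.7000000 − (0.0099627)/(0.3163556) = 0.6685079
h(0.6685079) = -0.0055246
t3 = 0.6685079 − (-0.0055246)·(0.6685079 − 0.7000000) / (-0.0055246 − 0.0996269) = 0.6685079 − (0.0001740)/(-0.1051515) = 0.6701625
h(0.6701625) = -0.0001305
t4 = 0.6701625 − (-0.0001305)·(0.6701625 − 0.6685079) / (-0.0001305 − (-0.0055246)) = 0.6701625 − (-0.0000002)/(0.0053941) = 0.6702026

0.66851, 0.67016, 0.67020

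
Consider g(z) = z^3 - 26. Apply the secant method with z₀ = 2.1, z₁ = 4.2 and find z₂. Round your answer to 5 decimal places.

g(2.1) = -16.7390000, g(4.2) = 48.0880000
z₂ = 4.2000000 − 48.0880000·(4.2000000 − 2.1000000) / (48.0880000 − (-16.7390000)) = 4.2000000 − (100.9848000)/(64.8270000) = 2.6422417

2.64224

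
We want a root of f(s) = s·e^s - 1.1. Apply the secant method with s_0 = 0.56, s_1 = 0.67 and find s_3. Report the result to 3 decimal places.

0.602

f(0.56) = -0.11962, f(0.67) = 0.20934
s_2 = 0.67000 − 0.20934·(0.67000 − 0.56000) / (0.20934 − (-0.11962)) = 0.67000 − (0.02303)/(0.32896) = 0.60000
f(0.60000) = -0.00673
s_3 = 0.60000 − (-0.00673)·(0.60000 − 0.67000) / (-0.00673 − 0.20934) = 0.60000 − (0.00047)/(-0.21607) = 0.60218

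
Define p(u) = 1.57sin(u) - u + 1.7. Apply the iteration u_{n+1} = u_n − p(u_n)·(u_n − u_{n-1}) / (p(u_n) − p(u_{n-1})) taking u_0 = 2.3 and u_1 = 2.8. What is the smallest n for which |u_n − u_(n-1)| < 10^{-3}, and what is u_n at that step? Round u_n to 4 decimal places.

p(2.3) = 0.570757, p(2.8) = -0.574069
u_2 = 2.800000 − (-0.574069)·(0.500000)/(-1.144826) = 2.549277;  |Δ| = 0.250723
p(2.549277) = 0.027229
u_3 = 2.549277 − 0.027229·(-0.250723)/(0.601297) = 2.560630;  |Δ| = 0.011354
p(2.560630) = 0.001030
u_4 = 2.560630 − 0.001030·(0.011354)/(-0.026198) = 2.561077;  |Δ| = 0.000447
|u_4 − u_3| = 0.000447 < 10^{-3}

n = 4, u_n = 2.5611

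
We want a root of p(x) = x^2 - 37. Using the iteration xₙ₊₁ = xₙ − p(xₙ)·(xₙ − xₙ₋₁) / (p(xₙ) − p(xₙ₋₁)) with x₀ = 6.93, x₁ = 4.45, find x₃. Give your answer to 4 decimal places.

6.1018

p(6.93) = 11.024900, p(4.45) = -17.197500
x₂ = 4.450000 − (-17.197500)·(4.450000 − 6.930000) / (-17.197500 − 11.024900) = 4.450000 − (42.649800)/(-28.222400) = 5.961204
p(5.961204) = -1.464048
x₃ = 5.961204 − (-1.464048)·(5.961204 − 4.450000) / (-1.464048 − (-17.197500)) = 5.961204 − (-2.212476)/(15.733452) = 6.101826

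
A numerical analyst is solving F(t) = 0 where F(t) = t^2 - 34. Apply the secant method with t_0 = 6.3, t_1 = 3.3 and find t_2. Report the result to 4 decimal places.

5.7073

F(6.3) = 5.690000, F(3.3) = -23.110000
t_2 = 3.300000 − (-23.110000)·(3.300000 − 6.300000) / (-23.110000 − 5.690000) = 3.300000 − (69.330000)/(-28.800000) = 5.707292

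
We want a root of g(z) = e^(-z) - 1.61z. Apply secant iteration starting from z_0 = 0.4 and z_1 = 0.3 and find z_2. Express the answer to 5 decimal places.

0.41137

g(0.4) = 0.0263200, g(0.3) = 0.2578182
z_2 = 0.3000000 − 0.2578182·(0.3000000 − 0.4000000) / (0.2578182 − 0.0263200) = 0.3000000 − (-0.0257818)/(0.2314982) = 0.4113694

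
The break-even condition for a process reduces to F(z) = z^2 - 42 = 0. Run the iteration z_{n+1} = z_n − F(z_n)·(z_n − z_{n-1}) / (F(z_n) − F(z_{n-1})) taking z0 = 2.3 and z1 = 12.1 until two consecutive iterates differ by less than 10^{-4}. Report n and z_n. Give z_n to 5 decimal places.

n = 7, z_n = 6.48074

F(2.3) = -36.7100000, F(12.1) = 104.4100000
z2 = 12.1000000 − 104.4100000·(9.8000000)/(141.1200000) = 4.8493056;  |Δ| = 7.2506944
F(4.8493056) = -18.4842356
z3 = 4.8493056 − (-18.4842356)·(-7.2506944)/(-122.8942356) = 5.9398656;  |Δ| = 1.0905601
F(5.9398656) = -6.7179965
z4 = 5.9398656 − (-6.7179965)·(1.0905601)/(11.7662391) = 6.5625266;  |Δ| = 0.6226610
F(6.5625266) = 1.0667560
z5 = 6.5625266 − 1.0667560·(0.6226610)/(7.7847525) = 6.4772025;  |Δ| = 0.0853242
F(6.4772025) = -0.0458478
z6 = 6.4772025 − (-0.0458478)·(-0.0853242)/(-1.1126038) = 6.4807185;  |Δ| = 0.0035160
F(6.4807185) = -0.0002876
z7 = 6.4807185 − (-0.0002876)·(0.0035160)/(0.0455602) = 6.4807407;  |Δ| = 0.0000222
|z7 − z6| = 0.0000222 < 10^{-4}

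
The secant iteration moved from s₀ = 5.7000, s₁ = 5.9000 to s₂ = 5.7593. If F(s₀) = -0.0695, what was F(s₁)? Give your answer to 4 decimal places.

The secant line through (5.7000, -0.0695) and (5.9000, F(s₁)) crosses zero at s₂ = 5.7593.
So (5.7000, -0.0695), (5.9000, F(s₁)), (5.7593, 0) are collinear:
F(s₁) = -0.0695 · (5.9000 − 5.7593) / (5.7000 − 5.7593) = -0.0695 · (0.140700)/(-0.059300) = 0.164901

0.1649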